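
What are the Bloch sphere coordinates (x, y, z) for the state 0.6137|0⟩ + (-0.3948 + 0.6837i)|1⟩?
(-0.4846, 0.8392, -0.2467)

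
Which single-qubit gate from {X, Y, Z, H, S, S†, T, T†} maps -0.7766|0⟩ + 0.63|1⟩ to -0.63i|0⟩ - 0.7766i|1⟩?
Y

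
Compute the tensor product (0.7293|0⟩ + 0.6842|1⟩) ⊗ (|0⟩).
0.7293|00⟩ + 0.6842|10⟩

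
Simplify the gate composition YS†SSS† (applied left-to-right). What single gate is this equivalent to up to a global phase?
Y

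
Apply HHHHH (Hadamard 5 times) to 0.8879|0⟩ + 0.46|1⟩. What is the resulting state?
0.9531|0⟩ + 0.3026|1⟩

H² = I, so H^5 = H: a single Hadamard. With (a, b) = (0.8879, 0.46), H gives ((a + b)/√2, (a − b)/√2) = (0.9531, 0.3026).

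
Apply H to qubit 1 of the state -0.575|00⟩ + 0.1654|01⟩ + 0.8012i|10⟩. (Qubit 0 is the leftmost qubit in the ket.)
-0.2896|00⟩ - 0.5235|01⟩ + 0.5665i|10⟩ + 0.5665i|11⟩

H on qubit 1 mixes each pair of kets that differ only in qubit 1: amplitudes (a, b) of (|…0…⟩, |…1…⟩) become ((a + b)/√2, (a − b)/√2). Kets absent from the input have amplitude 0.
(|00⟩, |01⟩): (a, b) = (-0.575, 0.1654) → (-0.2896, -0.5235)
(|10⟩, |11⟩): (a, b) = (0.8012i, 0) → (0.5665i, 0.5665i)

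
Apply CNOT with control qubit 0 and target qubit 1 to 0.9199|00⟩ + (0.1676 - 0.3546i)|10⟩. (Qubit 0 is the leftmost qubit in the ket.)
0.9199|00⟩ + (0.1676 - 0.3546i)|11⟩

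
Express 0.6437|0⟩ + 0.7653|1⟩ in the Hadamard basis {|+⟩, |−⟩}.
0.9963|+⟩ - 0.08598|−⟩

With |ψ⟩ = α|0⟩ + β|1⟩, the Hadamard-basis coefficients are ⟨+|ψ⟩ = (α + β)/√2 and ⟨−|ψ⟩ = (α − β)/√2.
Here α = 0.6437, β = 0.7653: (α + β)/√2 = 0.9963, (α − β)/√2 = -0.08598.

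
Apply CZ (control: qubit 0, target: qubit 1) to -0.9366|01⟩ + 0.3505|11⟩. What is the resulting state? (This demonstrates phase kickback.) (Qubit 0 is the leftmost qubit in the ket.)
-0.9366|01⟩ - 0.3505|11⟩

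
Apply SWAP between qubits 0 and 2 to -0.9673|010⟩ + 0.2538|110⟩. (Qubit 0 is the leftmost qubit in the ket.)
-0.9673|010⟩ + 0.2538|011⟩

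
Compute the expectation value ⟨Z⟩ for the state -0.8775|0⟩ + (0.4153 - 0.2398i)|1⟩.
0.54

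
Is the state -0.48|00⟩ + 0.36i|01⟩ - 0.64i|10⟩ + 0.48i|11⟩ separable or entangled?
Entangled

Writing the state as a|00⟩ + b|01⟩ + c|10⟩ + d|11⟩, it is a product state iff ad − bc = 0.
Here (a, b, c, d) = (-0.48, 0.36i, -0.64i, 0.48i): ad − bc = (-0.48)(0.48i) − (0.36i)(-0.64i) = (-0.2304 - 0.2304i) ≠ 0, so the state is entangled.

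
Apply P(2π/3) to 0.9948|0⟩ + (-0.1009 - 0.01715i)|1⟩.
0.9948|0⟩ + (0.0653 - 0.07881i)|1⟩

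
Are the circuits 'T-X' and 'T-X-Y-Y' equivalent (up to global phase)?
Yes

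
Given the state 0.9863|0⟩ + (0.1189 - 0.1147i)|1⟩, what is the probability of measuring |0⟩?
0.9728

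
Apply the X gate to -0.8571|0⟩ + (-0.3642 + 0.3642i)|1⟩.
(-0.3642 + 0.3642i)|0⟩ - 0.8571|1⟩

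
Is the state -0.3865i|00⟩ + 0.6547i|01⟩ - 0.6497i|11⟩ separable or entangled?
Entangled

Writing the state as a|00⟩ + b|01⟩ + c|10⟩ + d|11⟩, it is a product state iff ad − bc = 0.
Here (a, b, c, d) = (-0.3865i, 0.6547i, 0, -0.6497i): ad − bc = (-0.3865i)(-0.6497i) − (0.6547i)(0) = -0.2511 ≠ 0, so the state is entangled.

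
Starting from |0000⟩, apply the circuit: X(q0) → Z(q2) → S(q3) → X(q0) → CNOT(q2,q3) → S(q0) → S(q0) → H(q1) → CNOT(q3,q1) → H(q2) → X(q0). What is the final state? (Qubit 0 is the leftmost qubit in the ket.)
1/2|1000⟩ + 1/2|1010⟩ + 1/2|1100⟩ + 1/2|1110⟩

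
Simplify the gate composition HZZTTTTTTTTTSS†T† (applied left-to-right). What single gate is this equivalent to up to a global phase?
H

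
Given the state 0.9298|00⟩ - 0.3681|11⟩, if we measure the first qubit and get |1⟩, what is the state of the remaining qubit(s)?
-|1⟩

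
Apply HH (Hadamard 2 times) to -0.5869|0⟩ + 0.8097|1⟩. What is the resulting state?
-0.5869|0⟩ + 0.8097|1⟩

H² = I, so an even number of Hadamards cancels: H^2 = I and the state is unchanged.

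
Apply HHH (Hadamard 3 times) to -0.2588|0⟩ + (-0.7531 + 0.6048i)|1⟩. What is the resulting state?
(-0.7155 + 0.4277i)|0⟩ + (0.3495 - 0.4277i)|1⟩

H² = I, so H^3 = H: a single Hadamard. With (a, b) = (-0.2588, (-0.7531 + 0.6048i)), H gives ((a + b)/√2, (a − b)/√2) = ((-0.7155 + 0.4277i), (0.3495 - 0.4277i)).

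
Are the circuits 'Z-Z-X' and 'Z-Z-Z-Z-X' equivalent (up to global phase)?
Yes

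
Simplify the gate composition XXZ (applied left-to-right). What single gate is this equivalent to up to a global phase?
Z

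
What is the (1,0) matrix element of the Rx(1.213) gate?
-0.57i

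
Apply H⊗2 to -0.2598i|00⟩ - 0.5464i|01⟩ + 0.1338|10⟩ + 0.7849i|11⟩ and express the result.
(0.0669 - 0.01065i)|00⟩ + (0.0669 - 0.2492i)|01⟩ + (-0.0669 - 0.7956i)|10⟩ + (-0.0669 + 0.5358i)|11⟩

H⊗2 gives amp(|y⟩) = (1/2) Σ_x (−1)^(x·y) amp(|x⟩), where x·y is the number of positions in which both x and y have a 1.
|00⟩: (-0.2598i - 0.5464i + 0.1338 + 0.7849i)/2 = (0.0669 - 0.01065i)
|01⟩: (-0.2598i + 0.5464i + 0.1338 - 0.7849i)/2 = (0.0669 - 0.2492i)
|10⟩: (-0.2598i - 0.5464i - 0.1338 - 0.7849i)/2 = (-0.0669 - 0.7956i)
|11⟩: (-0.2598i + 0.5464i - 0.1338 + 0.7849i)/2 = (-0.0669 + 0.5358i)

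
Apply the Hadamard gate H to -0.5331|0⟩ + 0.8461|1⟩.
0.2213|0⟩ - 0.9752|1⟩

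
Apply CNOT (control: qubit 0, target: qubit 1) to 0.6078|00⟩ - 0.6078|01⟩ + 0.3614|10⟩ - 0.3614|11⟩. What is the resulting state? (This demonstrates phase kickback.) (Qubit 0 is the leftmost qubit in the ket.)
0.6078|00⟩ - 0.6078|01⟩ - 0.3614|10⟩ + 0.3614|11⟩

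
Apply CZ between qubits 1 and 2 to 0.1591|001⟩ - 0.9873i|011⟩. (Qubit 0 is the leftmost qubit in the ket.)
0.1591|001⟩ + 0.9873i|011⟩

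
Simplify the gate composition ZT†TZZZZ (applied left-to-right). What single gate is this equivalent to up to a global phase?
Z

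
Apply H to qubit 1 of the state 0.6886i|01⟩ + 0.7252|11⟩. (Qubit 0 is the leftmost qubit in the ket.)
0.4869i|00⟩ - 0.4869i|01⟩ + 0.5128|10⟩ - 0.5128|11⟩

H on qubit 1 mixes each pair of kets that differ only in qubit 1: amplitudes (a, b) of (|…0…⟩, |…1…⟩) become ((a + b)/√2, (a − b)/√2). Kets absent from the input have amplitude 0.
(|00⟩, |01⟩): (a, b) = (0, 0.6886i) → (0.4869i, -0.4869i)
(|10⟩, |11⟩): (a, b) = (0, 0.7252) → (0.5128, -0.5128)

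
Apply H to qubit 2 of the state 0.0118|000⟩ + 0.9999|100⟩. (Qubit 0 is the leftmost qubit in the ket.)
0.008344|000⟩ + 0.008344|001⟩ + 0.707|100⟩ + 0.707|101⟩

H on qubit 2 mixes each pair of kets that differ only in qubit 2: amplitudes (a, b) of (|…0…⟩, |…1…⟩) become ((a + b)/√2, (a − b)/√2). Kets absent from the input have amplitude 0.
(|000⟩, |001⟩): (a, b) = (0.0118, 0) → (0.008344, 0.008344)
(|100⟩, |101⟩): (a, b) = (0.9999, 0) → (0.707, 0.707)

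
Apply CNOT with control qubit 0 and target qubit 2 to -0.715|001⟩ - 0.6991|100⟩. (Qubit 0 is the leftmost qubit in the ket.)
-0.715|001⟩ - 0.6991|101⟩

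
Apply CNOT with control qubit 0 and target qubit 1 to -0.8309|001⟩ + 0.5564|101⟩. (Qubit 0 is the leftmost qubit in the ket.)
-0.8309|001⟩ + 0.5564|111⟩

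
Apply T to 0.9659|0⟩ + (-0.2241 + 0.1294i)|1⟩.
0.9659|0⟩ + (-0.25 - 0.06696i)|1⟩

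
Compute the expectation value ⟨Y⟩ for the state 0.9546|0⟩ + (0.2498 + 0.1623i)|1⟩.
0.3099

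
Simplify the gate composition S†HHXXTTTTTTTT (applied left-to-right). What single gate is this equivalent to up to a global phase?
S†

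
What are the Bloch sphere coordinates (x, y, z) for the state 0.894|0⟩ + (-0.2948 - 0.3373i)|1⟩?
(-0.5271, -0.6031, 0.5986)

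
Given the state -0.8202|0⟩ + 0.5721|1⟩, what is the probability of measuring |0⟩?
0.6727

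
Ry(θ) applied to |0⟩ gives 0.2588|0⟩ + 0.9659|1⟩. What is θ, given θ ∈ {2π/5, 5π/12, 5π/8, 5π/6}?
5π/6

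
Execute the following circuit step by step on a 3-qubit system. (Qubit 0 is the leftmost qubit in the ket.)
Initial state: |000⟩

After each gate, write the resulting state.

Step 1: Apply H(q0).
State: 1/√2|000⟩ + 1/√2|100⟩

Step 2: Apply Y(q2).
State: (1/√2)i|001⟩ + (1/√2)i|101⟩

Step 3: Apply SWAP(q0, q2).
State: (1/√2)i|100⟩ + (1/√2)i|101⟩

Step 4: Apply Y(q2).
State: 1/√2|100⟩ - 1/√2|101⟩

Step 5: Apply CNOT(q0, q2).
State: -1/√2|100⟩ + 1/√2|101⟩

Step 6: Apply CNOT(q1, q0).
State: -1/√2|100⟩ + 1/√2|101⟩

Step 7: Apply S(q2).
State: -1/√2|100⟩ + (1/√2)i|101⟩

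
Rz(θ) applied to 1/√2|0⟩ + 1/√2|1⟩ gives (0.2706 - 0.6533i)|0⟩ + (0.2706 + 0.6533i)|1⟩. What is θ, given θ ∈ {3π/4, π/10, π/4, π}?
3π/4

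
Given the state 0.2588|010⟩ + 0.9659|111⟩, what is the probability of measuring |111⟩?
0.933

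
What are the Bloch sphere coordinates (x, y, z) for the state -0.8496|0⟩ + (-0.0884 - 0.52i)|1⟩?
(0.1502, 0.8836, 0.4436)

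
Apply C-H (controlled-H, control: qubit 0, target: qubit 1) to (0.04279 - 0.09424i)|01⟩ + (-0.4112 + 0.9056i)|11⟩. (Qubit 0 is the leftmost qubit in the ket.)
(0.04279 - 0.09424i)|01⟩ + (-0.2908 + 0.6404i)|10⟩ + (0.2908 - 0.6404i)|11⟩

C-H leaves the control-|0⟩ kets |00⟩, |01⟩ unchanged and applies H to qubit 1 on the control-|1⟩ pair (|10⟩, |11⟩).
H = [[1/√2, 1/√2], [1/√2, -1/√2]].
With a = amp(|10⟩) = 0 and b = amp(|11⟩) = (-0.4112 + 0.9056i):
new amp(|10⟩) = (1/√2)·a + (1/√2)·b = (-0.2908 + 0.6404i)
new amp(|11⟩) = (1/√2)·a + (-1/√2)·b = (0.2908 - 0.6404i)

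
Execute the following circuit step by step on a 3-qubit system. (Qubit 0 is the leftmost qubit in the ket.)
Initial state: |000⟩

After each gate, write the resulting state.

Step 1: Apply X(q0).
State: |100⟩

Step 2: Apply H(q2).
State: 1/√2|100⟩ + 1/√2|101⟩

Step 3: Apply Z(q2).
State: 1/√2|100⟩ - 1/√2|101⟩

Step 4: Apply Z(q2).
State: 1/√2|100⟩ + 1/√2|101⟩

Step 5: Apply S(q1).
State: 1/√2|100⟩ + 1/√2|101⟩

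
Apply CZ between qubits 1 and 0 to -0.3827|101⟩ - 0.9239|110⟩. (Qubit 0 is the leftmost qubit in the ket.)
-0.3827|101⟩ + 0.9239|110⟩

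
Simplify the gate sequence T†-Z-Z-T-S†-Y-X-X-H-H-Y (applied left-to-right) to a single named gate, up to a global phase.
S†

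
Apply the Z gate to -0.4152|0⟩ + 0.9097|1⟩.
-0.4152|0⟩ - 0.9097|1⟩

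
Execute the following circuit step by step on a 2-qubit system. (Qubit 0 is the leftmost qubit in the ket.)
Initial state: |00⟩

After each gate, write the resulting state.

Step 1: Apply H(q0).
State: 1/√2|00⟩ + 1/√2|10⟩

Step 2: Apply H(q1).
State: 1/2|00⟩ + 1/2|01⟩ + 1/2|10⟩ + 1/2|11⟩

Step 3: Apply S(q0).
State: 1/2|00⟩ + 1/2|01⟩ + (1/2)i|10⟩ + (1/2)i|11⟩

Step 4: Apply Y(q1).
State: -(1/2)i|00⟩ + (1/2)i|01⟩ + 1/2|10⟩ - 1/2|11⟩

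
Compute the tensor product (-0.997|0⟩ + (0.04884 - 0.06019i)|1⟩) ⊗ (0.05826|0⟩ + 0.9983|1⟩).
-0.05809|00⟩ - 0.9953|01⟩ + (0.002845 - 0.003507i)|10⟩ + (0.04876 - 0.06009i)|11⟩

amp(|b₁b₂…⟩) = product of the factor amplitudes for bits b₁, b₂, …; only kets whose every factor amplitude is nonzero survive.
|00⟩: (-0.997)(0.05826) = -0.05809
|01⟩: (-0.997)(0.9983) = -0.9953
|10⟩: (0.04884 - 0.06019i)(0.05826) = (0.002845 - 0.003507i)
|11⟩: (0.04884 - 0.06019i)(0.9983) = (0.04876 - 0.06009i)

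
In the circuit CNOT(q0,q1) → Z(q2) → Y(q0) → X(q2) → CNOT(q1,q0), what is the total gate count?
5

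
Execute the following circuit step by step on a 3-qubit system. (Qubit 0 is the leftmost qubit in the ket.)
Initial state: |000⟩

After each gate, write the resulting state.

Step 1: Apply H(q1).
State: 1/√2|000⟩ + 1/√2|010⟩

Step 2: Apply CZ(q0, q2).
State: 1/√2|000⟩ + 1/√2|010⟩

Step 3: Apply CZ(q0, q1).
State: 1/√2|000⟩ + 1/√2|010⟩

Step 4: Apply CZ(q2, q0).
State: 1/√2|000⟩ + 1/√2|010⟩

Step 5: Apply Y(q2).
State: (1/√2)i|001⟩ + (1/√2)i|011⟩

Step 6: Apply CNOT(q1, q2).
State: (1/√2)i|001⟩ + (1/√2)i|010⟩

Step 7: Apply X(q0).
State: (1/√2)i|101⟩ + (1/√2)i|110⟩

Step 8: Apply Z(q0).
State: -(1/√2)i|101⟩ - (1/√2)i|110⟩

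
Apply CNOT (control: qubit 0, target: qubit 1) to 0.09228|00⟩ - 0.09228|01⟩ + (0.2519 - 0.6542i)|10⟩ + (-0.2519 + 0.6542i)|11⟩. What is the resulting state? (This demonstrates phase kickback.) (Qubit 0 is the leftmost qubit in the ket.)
0.09228|00⟩ - 0.09228|01⟩ + (-0.2519 + 0.6542i)|10⟩ + (0.2519 - 0.6542i)|11⟩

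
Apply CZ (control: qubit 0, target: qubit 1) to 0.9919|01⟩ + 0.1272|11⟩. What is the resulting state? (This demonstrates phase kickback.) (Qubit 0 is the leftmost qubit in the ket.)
0.9919|01⟩ - 0.1272|11⟩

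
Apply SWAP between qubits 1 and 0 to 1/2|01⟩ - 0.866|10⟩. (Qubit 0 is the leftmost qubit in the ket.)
-0.866|01⟩ + 1/2|10⟩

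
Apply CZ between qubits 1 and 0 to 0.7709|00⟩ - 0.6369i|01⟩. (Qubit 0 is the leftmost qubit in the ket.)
0.7709|00⟩ - 0.6369i|01⟩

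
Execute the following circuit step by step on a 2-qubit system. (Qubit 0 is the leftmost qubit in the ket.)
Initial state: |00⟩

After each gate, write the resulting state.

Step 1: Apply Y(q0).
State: i|10⟩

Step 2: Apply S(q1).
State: i|10⟩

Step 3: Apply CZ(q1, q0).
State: i|10⟩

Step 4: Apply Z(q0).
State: -i|10⟩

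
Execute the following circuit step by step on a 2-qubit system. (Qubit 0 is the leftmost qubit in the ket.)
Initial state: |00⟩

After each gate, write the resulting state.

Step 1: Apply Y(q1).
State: i|01⟩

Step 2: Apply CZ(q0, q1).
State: i|01⟩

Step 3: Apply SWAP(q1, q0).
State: i|10⟩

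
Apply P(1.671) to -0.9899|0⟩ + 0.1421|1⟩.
-0.9899|0⟩ + (-0.01422 + 0.1414i)|1⟩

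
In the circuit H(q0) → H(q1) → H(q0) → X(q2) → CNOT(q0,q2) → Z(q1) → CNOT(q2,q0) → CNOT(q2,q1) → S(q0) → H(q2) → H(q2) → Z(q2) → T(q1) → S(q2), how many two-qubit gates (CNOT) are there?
3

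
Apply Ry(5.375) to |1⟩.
-0.4386|0⟩ - 0.8987|1⟩

Ry(5.375) = [[cos(θ/2), −sin(θ/2)], [sin(θ/2), cos(θ/2)]]; θ = 5.375, cos(θ/2) ≈ -0.898659, sin(θ/2) ≈ 0.438647.
With a = amp(|0⟩) = 0 and b = amp(|1⟩) = 1:
new amp(|0⟩) = (-0.898659)·a + (-0.438647)·b = -0.4386
new amp(|1⟩) = (0.438647)·a + (-0.898659)·b = -0.8987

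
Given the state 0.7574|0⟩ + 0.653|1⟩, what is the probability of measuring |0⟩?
0.5737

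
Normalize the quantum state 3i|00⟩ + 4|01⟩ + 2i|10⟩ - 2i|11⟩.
0.5222i|00⟩ + 0.6963|01⟩ + 0.3482i|10⟩ - 0.3482i|11⟩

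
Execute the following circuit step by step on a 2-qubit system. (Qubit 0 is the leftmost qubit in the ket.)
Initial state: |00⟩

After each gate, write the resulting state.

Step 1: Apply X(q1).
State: |01⟩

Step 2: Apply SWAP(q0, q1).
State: |10⟩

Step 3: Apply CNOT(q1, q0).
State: |10⟩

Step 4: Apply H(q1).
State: 1/√2|10⟩ + 1/√2|11⟩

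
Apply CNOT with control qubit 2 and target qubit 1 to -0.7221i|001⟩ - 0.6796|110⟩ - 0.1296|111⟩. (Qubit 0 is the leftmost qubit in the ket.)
-0.7221i|011⟩ - 0.1296|101⟩ - 0.6796|110⟩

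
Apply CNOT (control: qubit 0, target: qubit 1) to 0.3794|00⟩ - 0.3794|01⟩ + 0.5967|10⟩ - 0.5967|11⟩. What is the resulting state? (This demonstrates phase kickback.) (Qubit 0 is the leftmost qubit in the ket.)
0.3794|00⟩ - 0.3794|01⟩ - 0.5967|10⟩ + 0.5967|11⟩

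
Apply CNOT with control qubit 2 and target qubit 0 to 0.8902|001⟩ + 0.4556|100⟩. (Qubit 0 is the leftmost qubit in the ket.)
0.4556|100⟩ + 0.8902|101⟩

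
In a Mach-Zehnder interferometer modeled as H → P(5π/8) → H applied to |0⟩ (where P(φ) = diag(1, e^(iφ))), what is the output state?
(0.3087 + 0.4619i)|0⟩ + (0.6913 - 0.4619i)|1⟩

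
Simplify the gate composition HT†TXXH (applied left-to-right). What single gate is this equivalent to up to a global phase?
I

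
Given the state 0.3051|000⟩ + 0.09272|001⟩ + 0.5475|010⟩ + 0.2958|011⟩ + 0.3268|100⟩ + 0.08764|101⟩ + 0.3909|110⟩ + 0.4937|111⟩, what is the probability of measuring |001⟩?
0.008597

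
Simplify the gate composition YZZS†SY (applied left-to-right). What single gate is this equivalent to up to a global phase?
I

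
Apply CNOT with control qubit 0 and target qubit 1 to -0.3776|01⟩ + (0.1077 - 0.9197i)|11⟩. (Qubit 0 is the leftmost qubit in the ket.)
-0.3776|01⟩ + (0.1077 - 0.9197i)|10⟩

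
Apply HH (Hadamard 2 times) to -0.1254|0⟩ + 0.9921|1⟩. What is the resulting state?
-0.1254|0⟩ + 0.9921|1⟩

H² = I, so an even number of Hadamards cancels: H^2 = I and the state is unchanged.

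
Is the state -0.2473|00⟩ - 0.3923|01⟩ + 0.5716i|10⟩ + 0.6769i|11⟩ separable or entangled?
Entangled

Writing the state as a|00⟩ + b|01⟩ + c|10⟩ + d|11⟩, it is a product state iff ad − bc = 0.
Here (a, b, c, d) = (-0.2473, -0.3923, 0.5716i, 0.6769i): ad − bc = (-0.2473)(0.6769i) − (-0.3923)(0.5716i) = 0.05684i ≠ 0, so the state is entangled.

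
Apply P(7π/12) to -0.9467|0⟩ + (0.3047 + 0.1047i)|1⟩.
-0.9467|0⟩ + (-0.18 + 0.2672i)|1⟩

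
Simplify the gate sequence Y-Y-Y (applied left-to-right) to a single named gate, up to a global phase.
Y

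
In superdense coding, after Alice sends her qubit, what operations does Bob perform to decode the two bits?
CNOT (Alice's qubit controls Bob's), then H on Alice's qubit, then measure both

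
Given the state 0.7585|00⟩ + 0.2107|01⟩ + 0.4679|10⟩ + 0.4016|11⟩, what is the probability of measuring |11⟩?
0.1613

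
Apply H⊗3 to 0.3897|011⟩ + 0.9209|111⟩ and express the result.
0.4634|000⟩ - 0.4634|001⟩ - 0.4634|010⟩ + 0.4634|011⟩ - 0.1878|100⟩ + 0.1878|101⟩ + 0.1878|110⟩ - 0.1878|111⟩

H⊗3 gives amp(|y⟩) = (1/2√2) Σ_x (−1)^(x·y) amp(|x⟩), where x·y is the number of positions in which both x and y have a 1.
|000⟩: (0.3897 + 0.9209)/(2√2) = 0.4634
|001⟩: (-0.3897 - 0.9209)/(2√2) = -0.4634
|010⟩: (-0.3897 - 0.9209)/(2√2) = -0.4634
|011⟩: (0.3897 + 0.9209)/(2√2) = 0.4634
|100⟩: (0.3897 - 0.9209)/(2√2) = -0.1878
|101⟩: (-0.3897 + 0.9209)/(2√2) = 0.1878
|110⟩: (-0.3897 + 0.9209)/(2√2) = 0.1878
|111⟩: (0.3897 - 0.9209)/(2√2) = -0.1878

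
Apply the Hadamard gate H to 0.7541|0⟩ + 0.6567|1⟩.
0.9976|0⟩ + 0.06887|1⟩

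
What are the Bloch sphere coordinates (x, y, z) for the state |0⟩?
(0, 0, 1)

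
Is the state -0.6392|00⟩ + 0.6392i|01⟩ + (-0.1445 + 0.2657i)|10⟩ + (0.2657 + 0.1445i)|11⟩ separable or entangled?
Separable

Writing the state as a|00⟩ + b|01⟩ + c|10⟩ + d|11⟩, it is a product state iff ad − bc = 0.
Here (a, b, c, d) = (-0.6392, 0.6392i, (-0.1445 + 0.2657i), (0.2657 + 0.1445i)): ad − bc = (-0.6392)(0.2657 + 0.1445i) − (0.6392i)(-0.1445 + 0.2657i) = 0, so the state is separable.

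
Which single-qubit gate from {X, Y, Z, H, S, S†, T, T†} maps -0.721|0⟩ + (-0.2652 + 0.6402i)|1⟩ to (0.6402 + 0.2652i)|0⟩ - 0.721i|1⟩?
Y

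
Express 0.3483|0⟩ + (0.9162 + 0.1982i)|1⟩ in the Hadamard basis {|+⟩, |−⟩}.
(0.8941 + 0.1401i)|+⟩ + (-0.4016 - 0.1401i)|−⟩

With |ψ⟩ = α|0⟩ + β|1⟩, the Hadamard-basis coefficients are ⟨+|ψ⟩ = (α + β)/√2 and ⟨−|ψ⟩ = (α − β)/√2.
Here α = 0.3483, β = (0.9162 + 0.1982i): (α + β)/√2 = (0.8941 + 0.1401i), (α − β)/√2 = (-0.4016 - 0.1401i).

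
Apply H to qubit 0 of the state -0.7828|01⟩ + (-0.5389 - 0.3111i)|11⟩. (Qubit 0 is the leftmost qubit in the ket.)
(-0.9346 - 0.22i)|01⟩ + (-0.1725 + 0.22i)|11⟩

H on qubit 0 mixes each pair of kets that differ only in qubit 0: amplitudes (a, b) of (|…0…⟩, |…1…⟩) become ((a + b)/√2, (a − b)/√2). Kets absent from the input have amplitude 0.
(|01⟩, |11⟩): (a, b) = (-0.7828, (-0.5389 - 0.3111i)) → ((-0.9346 - 0.22i), (-0.1725 + 0.22i))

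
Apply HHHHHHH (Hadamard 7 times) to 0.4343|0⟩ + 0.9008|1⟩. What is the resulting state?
0.9441|0⟩ - 0.3299|1⟩

H² = I, so H^7 = H: a single Hadamard. With (a, b) = (0.4343, 0.9008), H gives ((a + b)/√2, (a − b)/√2) = (0.9441, -0.3299).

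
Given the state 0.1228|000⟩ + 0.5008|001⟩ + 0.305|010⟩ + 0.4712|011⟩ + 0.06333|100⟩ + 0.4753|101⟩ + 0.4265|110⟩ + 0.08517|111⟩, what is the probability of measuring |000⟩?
0.01508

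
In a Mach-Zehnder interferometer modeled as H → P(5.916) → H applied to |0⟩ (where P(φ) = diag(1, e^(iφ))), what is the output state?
(0.9667 - 0.1795i)|0⟩ + (0.03333 + 0.1795i)|1⟩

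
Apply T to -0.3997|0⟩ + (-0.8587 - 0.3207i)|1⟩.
-0.3997|0⟩ + (-0.3804 - 0.834i)|1⟩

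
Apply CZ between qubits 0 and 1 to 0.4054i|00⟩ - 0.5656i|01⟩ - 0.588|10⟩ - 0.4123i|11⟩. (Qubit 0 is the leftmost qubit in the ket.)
0.4054i|00⟩ - 0.5656i|01⟩ - 0.588|10⟩ + 0.4123i|11⟩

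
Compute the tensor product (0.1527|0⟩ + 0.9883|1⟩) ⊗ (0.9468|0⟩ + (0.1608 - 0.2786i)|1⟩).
0.1446|00⟩ + (0.02455 - 0.04254i)|01⟩ + 0.9357|10⟩ + (0.1589 - 0.2753i)|11⟩

amp(|b₁b₂…⟩) = product of the factor amplitudes for bits b₁, b₂, …; only kets whose every factor amplitude is nonzero survive.
|00⟩: (0.1527)(0.9468) = 0.1446
|01⟩: (0.1527)(0.1608 - 0.2786i) = (0.02455 - 0.04254i)
|10⟩: (0.9883)(0.9468) = 0.9357
|11⟩: (0.9883)(0.1608 - 0.2786i) = (0.1589 - 0.2753i)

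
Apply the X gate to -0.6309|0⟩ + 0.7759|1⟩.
0.7759|0⟩ - 0.6309|1⟩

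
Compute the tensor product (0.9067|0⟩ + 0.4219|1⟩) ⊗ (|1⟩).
0.9067|01⟩ + 0.4219|11⟩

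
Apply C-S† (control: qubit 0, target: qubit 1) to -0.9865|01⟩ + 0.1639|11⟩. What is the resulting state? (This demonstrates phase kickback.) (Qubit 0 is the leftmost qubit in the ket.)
-0.9865|01⟩ - 0.1639i|11⟩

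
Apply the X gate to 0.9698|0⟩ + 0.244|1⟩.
0.244|0⟩ + 0.9698|1⟩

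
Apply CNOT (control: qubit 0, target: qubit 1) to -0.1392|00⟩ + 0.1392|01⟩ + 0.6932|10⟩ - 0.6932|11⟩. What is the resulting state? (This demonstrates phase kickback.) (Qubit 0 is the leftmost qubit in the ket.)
-0.1392|00⟩ + 0.1392|01⟩ - 0.6932|10⟩ + 0.6932|11⟩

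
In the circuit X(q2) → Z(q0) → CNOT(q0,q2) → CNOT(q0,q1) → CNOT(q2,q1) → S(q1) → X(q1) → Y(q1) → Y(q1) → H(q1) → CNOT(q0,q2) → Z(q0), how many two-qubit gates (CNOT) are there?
4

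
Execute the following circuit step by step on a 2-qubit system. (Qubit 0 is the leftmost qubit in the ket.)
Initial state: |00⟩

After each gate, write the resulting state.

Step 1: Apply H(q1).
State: 1/√2|00⟩ + 1/√2|01⟩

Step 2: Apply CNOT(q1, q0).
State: 1/√2|00⟩ + 1/√2|11⟩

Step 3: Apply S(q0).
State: 1/√2|00⟩ + (1/√2)i|11⟩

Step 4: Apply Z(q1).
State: 1/√2|00⟩ - (1/√2)i|11⟩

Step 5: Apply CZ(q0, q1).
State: 1/√2|00⟩ + (1/√2)i|11⟩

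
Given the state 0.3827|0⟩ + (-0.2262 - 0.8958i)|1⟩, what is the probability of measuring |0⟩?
0.1465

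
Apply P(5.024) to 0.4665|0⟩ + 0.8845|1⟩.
0.4665|0⟩ + (0.2712 - 0.8419i)|1⟩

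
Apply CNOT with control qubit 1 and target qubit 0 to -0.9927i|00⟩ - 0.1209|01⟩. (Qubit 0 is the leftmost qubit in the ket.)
-0.9927i|00⟩ - 0.1209|11⟩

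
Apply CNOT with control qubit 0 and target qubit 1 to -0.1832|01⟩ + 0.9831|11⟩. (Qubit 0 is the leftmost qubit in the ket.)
-0.1832|01⟩ + 0.9831|10⟩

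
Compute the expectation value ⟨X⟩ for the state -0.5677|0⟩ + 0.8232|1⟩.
-0.9347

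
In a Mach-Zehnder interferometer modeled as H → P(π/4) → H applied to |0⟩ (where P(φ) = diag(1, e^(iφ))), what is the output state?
(0.8536 + (1/√8)i)|0⟩ + (0.1464 - (1/√8)i)|1⟩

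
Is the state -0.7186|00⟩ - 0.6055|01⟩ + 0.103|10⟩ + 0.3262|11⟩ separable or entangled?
Entangled

Writing the state as a|00⟩ + b|01⟩ + c|10⟩ + d|11⟩, it is a product state iff ad − bc = 0.
Here (a, b, c, d) = (-0.7186, -0.6055, 0.103, 0.3262): ad − bc = (-0.7186)(0.3262) − (-0.6055)(0.103) = -0.172 ≠ 0, so the state is entangled.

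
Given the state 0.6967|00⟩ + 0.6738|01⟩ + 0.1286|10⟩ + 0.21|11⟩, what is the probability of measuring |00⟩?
0.4854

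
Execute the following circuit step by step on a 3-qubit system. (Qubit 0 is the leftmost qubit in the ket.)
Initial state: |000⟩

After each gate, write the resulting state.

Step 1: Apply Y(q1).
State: i|010⟩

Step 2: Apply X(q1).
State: i|000⟩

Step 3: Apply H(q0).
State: (1/√2)i|000⟩ + (1/√2)i|100⟩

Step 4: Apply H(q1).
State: (1/2)i|000⟩ + (1/2)i|010⟩ + (1/2)i|100⟩ + (1/2)i|110⟩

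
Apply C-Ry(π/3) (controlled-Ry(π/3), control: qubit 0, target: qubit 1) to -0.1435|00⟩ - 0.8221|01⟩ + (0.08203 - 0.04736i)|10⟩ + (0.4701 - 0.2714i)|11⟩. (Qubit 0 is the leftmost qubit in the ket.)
-0.1435|00⟩ - 0.8221|01⟩ + (-0.164 + 0.09469i)|10⟩ + (0.4481 - 0.2587i)|11⟩

C-Ry(π/3) leaves the control-|0⟩ kets |00⟩, |01⟩ unchanged and applies Ry(π/3) to qubit 1 on the control-|1⟩ pair (|10⟩, |11⟩).
Ry(π/3) = [[cos(θ/2), −sin(θ/2)], [sin(θ/2), cos(θ/2)]]; θ = π/3, cos(θ/2) ≈ 0.866025, sin(θ/2) ≈ 0.5.
With a = amp(|10⟩) = (0.08203 - 0.04736i) and b = amp(|11⟩) = (0.4701 - 0.2714i):
new amp(|10⟩) = (0.866025)·a + (-0.5)·b = (-0.164 + 0.09469i)
new amp(|11⟩) = (0.5)·a + (0.866025)·b = (0.4481 - 0.2587i)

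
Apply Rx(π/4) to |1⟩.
-0.3827i|0⟩ + 0.9239|1⟩

Rx(π/4) = [[cos(θ/2), −i·sin(θ/2)], [−i·sin(θ/2), cos(θ/2)]]; θ = π/4, cos(θ/2) ≈ 0.92388, sin(θ/2) ≈ 0.382683.
With a = amp(|0⟩) = 0 and b = amp(|1⟩) = 1:
new amp(|0⟩) = (0.92388)·a + (-0.382683i)·b = -0.3827i
new amp(|1⟩) = (-0.382683i)·a + (0.92388)·b = 0.9239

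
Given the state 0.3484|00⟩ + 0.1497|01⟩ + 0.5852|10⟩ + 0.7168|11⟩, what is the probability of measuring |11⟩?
0.5138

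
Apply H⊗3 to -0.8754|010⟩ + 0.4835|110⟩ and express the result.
-0.1386|000⟩ - 0.1386|001⟩ + 0.1386|010⟩ + 0.1386|011⟩ - 0.4804|100⟩ - 0.4804|101⟩ + 0.4804|110⟩ + 0.4804|111⟩

H⊗3 gives amp(|y⟩) = (1/2√2) Σ_x (−1)^(x·y) amp(|x⟩), where x·y is the number of positions in which both x and y have a 1.
|000⟩: (-0.8754 + 0.4835)/(2√2) = -0.1386
|001⟩: (-0.8754 + 0.4835)/(2√2) = -0.1386
|010⟩: (0.8754 - 0.4835)/(2√2) = 0.1386
|011⟩: (0.8754 - 0.4835)/(2√2) = 0.1386
|100⟩: (-0.8754 - 0.4835)/(2√2) = -0.4804
|101⟩: (-0.8754 - 0.4835)/(2√2) = -0.4804
|110⟩: (0.8754 + 0.4835)/(2√2) = 0.4804
|111⟩: (0.8754 + 0.4835)/(2√2) = 0.4804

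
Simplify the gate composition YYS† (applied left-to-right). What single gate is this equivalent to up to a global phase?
S†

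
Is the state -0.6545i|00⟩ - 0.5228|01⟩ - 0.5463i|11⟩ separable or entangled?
Entangled

Writing the state as a|00⟩ + b|01⟩ + c|10⟩ + d|11⟩, it is a product state iff ad − bc = 0.
Here (a, b, c, d) = (-0.6545i, -0.5228, 0, -0.5463i): ad − bc = (-0.6545i)(-0.5463i) − (-0.5228)(0) = -0.3576 ≠ 0, so the state is entangled.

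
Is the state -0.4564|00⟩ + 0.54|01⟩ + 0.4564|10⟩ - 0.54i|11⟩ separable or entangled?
Entangled

Writing the state as a|00⟩ + b|01⟩ + c|10⟩ + d|11⟩, it is a product state iff ad − bc = 0.
Here (a, b, c, d) = (-0.4564, 0.54, 0.4564, -0.54i): ad − bc = (-0.4564)(-0.54i) − (0.54)(0.4564) = (-0.2465 + 0.2465i) ≠ 0, so the state is entangled.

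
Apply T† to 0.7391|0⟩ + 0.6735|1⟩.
0.7391|0⟩ + (0.4762 - 0.4762i)|1⟩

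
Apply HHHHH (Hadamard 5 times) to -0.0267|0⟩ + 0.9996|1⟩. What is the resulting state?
0.6879|0⟩ - 0.7257|1⟩

H² = I, so H^5 = H: a single Hadamard. With (a, b) = (-0.0267, 0.9996), H gives ((a + b)/√2, (a − b)/√2) = (0.6879, -0.7257).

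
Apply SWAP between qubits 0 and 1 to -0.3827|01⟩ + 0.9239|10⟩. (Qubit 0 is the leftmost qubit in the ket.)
0.9239|01⟩ - 0.3827|10⟩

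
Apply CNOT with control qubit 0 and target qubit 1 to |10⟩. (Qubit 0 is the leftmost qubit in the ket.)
|11⟩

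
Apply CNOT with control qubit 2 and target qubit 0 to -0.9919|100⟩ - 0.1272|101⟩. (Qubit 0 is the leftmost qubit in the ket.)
-0.1272|001⟩ - 0.9919|100⟩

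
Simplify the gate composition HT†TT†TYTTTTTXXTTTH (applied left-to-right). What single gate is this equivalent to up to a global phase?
Y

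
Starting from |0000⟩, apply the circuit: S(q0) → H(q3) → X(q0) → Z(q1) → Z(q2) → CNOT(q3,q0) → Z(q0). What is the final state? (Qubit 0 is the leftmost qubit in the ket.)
1/√2|0001⟩ - 1/√2|1000⟩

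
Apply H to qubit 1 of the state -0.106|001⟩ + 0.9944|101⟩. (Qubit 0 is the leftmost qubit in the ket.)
-0.07495|001⟩ - 0.07495|011⟩ + 0.7031|101⟩ + 0.7031|111⟩

H on qubit 1 mixes each pair of kets that differ only in qubit 1: amplitudes (a, b) of (|…0…⟩, |…1…⟩) become ((a + b)/√2, (a − b)/√2). Kets absent from the input have amplitude 0.
(|001⟩, |011⟩): (a, b) = (-0.106, 0) → (-0.07495, -0.07495)
(|101⟩, |111⟩): (a, b) = (0.9944, 0) → (0.7031, 0.7031)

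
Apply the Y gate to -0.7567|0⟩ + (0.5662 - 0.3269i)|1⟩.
(-0.3269 - 0.5662i)|0⟩ - 0.7567i|1⟩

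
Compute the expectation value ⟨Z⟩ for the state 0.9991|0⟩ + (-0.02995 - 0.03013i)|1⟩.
0.9964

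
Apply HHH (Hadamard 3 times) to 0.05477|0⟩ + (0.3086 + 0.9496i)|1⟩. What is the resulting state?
(0.2569 + 0.6715i)|0⟩ + (-0.1795 - 0.6715i)|1⟩

H² = I, so H^3 = H: a single Hadamard. With (a, b) = (0.05477, (0.3086 + 0.9496i)), H gives ((a + b)/√2, (a − b)/√2) = ((0.2569 + 0.6715i), (-0.1795 - 0.6715i)).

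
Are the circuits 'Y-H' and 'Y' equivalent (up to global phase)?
No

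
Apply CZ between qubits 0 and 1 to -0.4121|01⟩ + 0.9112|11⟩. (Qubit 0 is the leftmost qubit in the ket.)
-0.4121|01⟩ - 0.9112|11⟩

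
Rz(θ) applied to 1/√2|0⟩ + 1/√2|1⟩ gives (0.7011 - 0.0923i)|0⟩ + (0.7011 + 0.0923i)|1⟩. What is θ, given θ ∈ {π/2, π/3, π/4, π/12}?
π/12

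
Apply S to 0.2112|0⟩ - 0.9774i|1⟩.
0.2112|0⟩ + 0.9774|1⟩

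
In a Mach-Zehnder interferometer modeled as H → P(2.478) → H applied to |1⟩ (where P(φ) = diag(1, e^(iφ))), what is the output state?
(0.8939 - 0.308i)|0⟩ + (0.1061 + 0.308i)|1⟩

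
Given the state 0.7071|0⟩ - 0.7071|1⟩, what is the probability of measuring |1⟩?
0.5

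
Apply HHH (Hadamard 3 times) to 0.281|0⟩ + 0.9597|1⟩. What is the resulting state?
0.8773|0⟩ - 0.4799|1⟩

H² = I, so H^3 = H: a single Hadamard. With (a, b) = (0.281, 0.9597), H gives ((a + b)/√2, (a − b)/√2) = (0.8773, -0.4799).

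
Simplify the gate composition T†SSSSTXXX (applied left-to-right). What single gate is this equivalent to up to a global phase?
X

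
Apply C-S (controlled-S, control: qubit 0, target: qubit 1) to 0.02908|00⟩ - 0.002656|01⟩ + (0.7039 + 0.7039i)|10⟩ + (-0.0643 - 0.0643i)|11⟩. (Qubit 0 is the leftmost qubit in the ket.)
0.02908|00⟩ - 0.002656|01⟩ + (0.7039 + 0.7039i)|10⟩ + (0.0643 - 0.0643i)|11⟩

C-S leaves the control-|0⟩ kets |00⟩, |01⟩ unchanged and applies S to qubit 1 on the control-|1⟩ pair (|10⟩, |11⟩).
S = [[1, 0], [0, i]].
With a = amp(|10⟩) = (0.7039 + 0.7039i) and b = amp(|11⟩) = (-0.0643 - 0.0643i):
new amp(|10⟩) = (1)·a = (0.7039 + 0.7039i)
new amp(|11⟩) = (i)·b = (0.0643 - 0.0643i)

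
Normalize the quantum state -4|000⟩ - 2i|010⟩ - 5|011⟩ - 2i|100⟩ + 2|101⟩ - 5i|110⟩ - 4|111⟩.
-0.4126|000⟩ - 0.2063i|010⟩ - 0.5157|011⟩ - 0.2063i|100⟩ + 0.2063|101⟩ - 0.5157i|110⟩ - 0.4126|111⟩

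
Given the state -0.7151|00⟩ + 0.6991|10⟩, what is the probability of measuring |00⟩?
0.5114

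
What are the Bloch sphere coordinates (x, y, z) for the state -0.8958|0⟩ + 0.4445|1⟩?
(-0.7964, 0, 0.6049)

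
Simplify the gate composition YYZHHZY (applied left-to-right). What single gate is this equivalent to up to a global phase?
Y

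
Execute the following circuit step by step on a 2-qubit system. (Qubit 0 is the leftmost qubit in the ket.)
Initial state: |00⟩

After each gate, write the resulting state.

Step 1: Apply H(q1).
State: 1/√2|00⟩ + 1/√2|01⟩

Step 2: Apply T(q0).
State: 1/√2|00⟩ + 1/√2|01⟩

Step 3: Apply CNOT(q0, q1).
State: 1/√2|00⟩ + 1/√2|01⟩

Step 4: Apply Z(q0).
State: 1/√2|00⟩ + 1/√2|01⟩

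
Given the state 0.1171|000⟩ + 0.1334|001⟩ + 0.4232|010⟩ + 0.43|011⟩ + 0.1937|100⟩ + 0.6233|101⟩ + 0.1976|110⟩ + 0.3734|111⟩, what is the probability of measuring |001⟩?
0.0178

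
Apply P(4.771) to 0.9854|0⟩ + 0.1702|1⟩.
0.9854|0⟩ + (0.00997 - 0.1699i)|1⟩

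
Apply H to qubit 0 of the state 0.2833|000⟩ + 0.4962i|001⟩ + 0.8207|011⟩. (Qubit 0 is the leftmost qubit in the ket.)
0.2003|000⟩ + 0.3509i|001⟩ + 0.5803|011⟩ + 0.2003|100⟩ + 0.3509i|101⟩ + 0.5803|111⟩

H on qubit 0 mixes each pair of kets that differ only in qubit 0: amplitudes (a, b) of (|…0…⟩, |…1…⟩) become ((a + b)/√2, (a − b)/√2). Kets absent from the input have amplitude 0.
(|000⟩, |100⟩): (a, b) = (0.2833, 0) → (0.2003, 0.2003)
(|001⟩, |101⟩): (a, b) = (0.4962i, 0) → (0.3509i, 0.3509i)
(|011⟩, |111⟩): (a, b) = (0.8207, 0) → (0.5803, 0.5803)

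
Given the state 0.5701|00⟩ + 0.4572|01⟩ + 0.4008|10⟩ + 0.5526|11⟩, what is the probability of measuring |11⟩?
0.3054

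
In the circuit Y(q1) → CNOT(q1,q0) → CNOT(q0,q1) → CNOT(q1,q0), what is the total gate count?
4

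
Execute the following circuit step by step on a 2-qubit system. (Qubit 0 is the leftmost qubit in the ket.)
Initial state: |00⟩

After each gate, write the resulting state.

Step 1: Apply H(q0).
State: 1/√2|00⟩ + 1/√2|10⟩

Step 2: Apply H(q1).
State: 1/2|00⟩ + 1/2|01⟩ + 1/2|10⟩ + 1/2|11⟩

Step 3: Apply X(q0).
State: 1/2|00⟩ + 1/2|01⟩ + 1/2|10⟩ + 1/2|11⟩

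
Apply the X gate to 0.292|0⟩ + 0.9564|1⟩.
0.9564|0⟩ + 0.292|1⟩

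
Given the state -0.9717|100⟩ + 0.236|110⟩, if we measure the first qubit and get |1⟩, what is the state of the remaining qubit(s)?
-0.9718|00⟩ + 0.236|10⟩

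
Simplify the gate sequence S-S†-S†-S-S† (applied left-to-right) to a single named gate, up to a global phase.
S†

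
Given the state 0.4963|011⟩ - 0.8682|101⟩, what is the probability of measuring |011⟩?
0.2463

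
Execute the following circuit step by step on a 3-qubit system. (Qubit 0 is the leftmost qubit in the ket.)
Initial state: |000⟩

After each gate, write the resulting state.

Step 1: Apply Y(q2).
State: i|001⟩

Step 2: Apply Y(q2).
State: |000⟩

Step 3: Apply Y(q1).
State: i|010⟩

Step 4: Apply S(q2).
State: i|010⟩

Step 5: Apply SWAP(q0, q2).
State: i|010⟩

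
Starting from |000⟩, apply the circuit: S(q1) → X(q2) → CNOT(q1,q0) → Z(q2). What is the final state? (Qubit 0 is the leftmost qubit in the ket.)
-|001⟩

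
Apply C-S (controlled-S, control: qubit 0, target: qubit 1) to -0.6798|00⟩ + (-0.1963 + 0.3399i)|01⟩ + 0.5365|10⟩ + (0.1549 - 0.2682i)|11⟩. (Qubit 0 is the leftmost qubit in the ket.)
-0.6798|00⟩ + (-0.1963 + 0.3399i)|01⟩ + 0.5365|10⟩ + (0.2682 + 0.1549i)|11⟩

C-S leaves the control-|0⟩ kets |00⟩, |01⟩ unchanged and applies S to qubit 1 on the control-|1⟩ pair (|10⟩, |11⟩).
S = [[1, 0], [0, i]].
With a = amp(|10⟩) = 0.5365 and b = amp(|11⟩) = (0.1549 - 0.2682i):
new amp(|10⟩) = (1)·a = 0.5365
new amp(|11⟩) = (i)·b = (0.2682 + 0.1549i)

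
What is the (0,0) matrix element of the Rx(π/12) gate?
0.9914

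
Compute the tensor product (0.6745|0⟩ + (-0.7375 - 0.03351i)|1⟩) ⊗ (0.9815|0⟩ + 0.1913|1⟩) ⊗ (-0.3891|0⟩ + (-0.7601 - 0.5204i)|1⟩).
-0.2576|000⟩ + (-0.5032 - 0.3445i)|001⟩ - 0.05021|010⟩ + (-0.09808 - 0.06715i)|011⟩ + (0.2817 + 0.0128i)|100⟩ + (0.5331 + 0.4017i)|101⟩ + (0.0549 + 0.002494i)|110⟩ + (0.1039 + 0.07829i)|111⟩

amp(|b₁b₂…⟩) = product of the factor amplitudes for bits b₁, b₂, …; only kets whose every factor amplitude is nonzero survive.
|000⟩: (0.6745)(0.9815)(-0.3891) = -0.2576
|001⟩: (0.6745)(0.9815)(-0.7601 - 0.5204i) = (-0.5032 - 0.3445i)
|010⟩: (0.6745)(0.1913)(-0.3891) = -0.05021
|011⟩: (0.6745)(0.1913)(-0.7601 - 0.5204i) = (-0.09808 - 0.06715i)
|100⟩: (-0.7375 - 0.03351i)(0.9815)(-0.3891) = (0.2817 + 0.0128i)
|101⟩: (-0.7375 - 0.03351i)(0.9815)(-0.7601 - 0.5204i) = (0.5331 + 0.4017i)
|110⟩: (-0.7375 - 0.03351i)(0.1913)(-0.3891) = (0.0549 + 0.002494i)
|111⟩: (-0.7375 - 0.03351i)(0.1913)(-0.7601 - 0.5204i) = (0.1039 + 0.07829i)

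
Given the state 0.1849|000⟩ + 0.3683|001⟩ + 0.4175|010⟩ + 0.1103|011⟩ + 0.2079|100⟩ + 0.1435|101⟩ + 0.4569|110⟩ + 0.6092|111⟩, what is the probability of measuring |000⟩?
0.03419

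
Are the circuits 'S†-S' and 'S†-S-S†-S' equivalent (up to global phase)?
Yes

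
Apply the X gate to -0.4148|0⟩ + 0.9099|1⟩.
0.9099|0⟩ - 0.4148|1⟩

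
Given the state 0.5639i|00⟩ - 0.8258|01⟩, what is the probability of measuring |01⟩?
0.6819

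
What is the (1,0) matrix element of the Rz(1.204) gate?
0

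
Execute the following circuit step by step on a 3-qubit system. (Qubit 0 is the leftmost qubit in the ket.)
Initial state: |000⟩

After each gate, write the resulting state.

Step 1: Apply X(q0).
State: |100⟩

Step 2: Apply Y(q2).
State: i|101⟩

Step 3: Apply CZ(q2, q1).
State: i|101⟩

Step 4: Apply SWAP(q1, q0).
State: i|011⟩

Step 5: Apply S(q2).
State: -|011⟩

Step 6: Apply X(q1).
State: -|001⟩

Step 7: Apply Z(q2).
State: |001⟩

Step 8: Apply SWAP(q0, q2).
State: |100⟩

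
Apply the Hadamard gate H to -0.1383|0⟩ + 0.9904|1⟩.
0.6025|0⟩ - 0.7981|1⟩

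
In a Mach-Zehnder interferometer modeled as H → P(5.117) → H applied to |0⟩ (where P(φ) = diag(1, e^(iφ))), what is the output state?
(0.6968 - 0.4596i)|0⟩ + (0.3032 + 0.4596i)|1⟩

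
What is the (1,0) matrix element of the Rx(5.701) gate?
-0.287i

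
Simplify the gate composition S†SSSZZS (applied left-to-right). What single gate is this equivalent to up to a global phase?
S†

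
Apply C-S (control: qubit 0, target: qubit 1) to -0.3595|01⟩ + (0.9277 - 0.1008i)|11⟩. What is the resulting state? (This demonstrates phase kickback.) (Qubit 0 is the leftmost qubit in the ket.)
-0.3595|01⟩ + (0.1008 + 0.9277i)|11⟩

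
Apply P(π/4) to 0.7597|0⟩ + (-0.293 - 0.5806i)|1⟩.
0.7597|0⟩ + (0.2034 - 0.6177i)|1⟩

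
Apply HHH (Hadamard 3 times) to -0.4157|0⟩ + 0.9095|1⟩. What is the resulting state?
0.3492|0⟩ - 0.9371|1⟩

H² = I, so H^3 = H: a single Hadamard. With (a, b) = (-0.4157, 0.9095), H gives ((a + b)/√2, (a − b)/√2) = (0.3492, -0.9371).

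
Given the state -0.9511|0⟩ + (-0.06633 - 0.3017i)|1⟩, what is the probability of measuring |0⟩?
0.9046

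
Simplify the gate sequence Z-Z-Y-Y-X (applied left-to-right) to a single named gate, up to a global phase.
X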